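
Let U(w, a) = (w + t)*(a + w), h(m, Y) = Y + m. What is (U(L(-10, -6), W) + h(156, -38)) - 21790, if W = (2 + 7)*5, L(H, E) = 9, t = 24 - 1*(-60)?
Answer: -16650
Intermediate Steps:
t = 84 (t = 24 + 60 = 84)
W = 45 (W = 9*5 = 45)
U(w, a) = (84 + w)*(a + w) (U(w, a) = (w + 84)*(a + w) = (84 + w)*(a + w))
(U(L(-10, -6), W) + h(156, -38)) - 21790 = ((9² + 84*45 + 84*9 + 45*9) + (-38 + 156)) - 21790 = ((81 + 3780 + 756 + 405) + 118) - 21790 = (5022 + 118) - 21790 = 5140 - 21790 = -16650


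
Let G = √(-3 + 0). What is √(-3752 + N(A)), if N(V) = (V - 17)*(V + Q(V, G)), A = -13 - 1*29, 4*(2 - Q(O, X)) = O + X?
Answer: √(-8046 + 59*I*√3)/2 ≈ 0.28481 + 44.851*I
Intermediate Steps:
G = I*√3 (G = √(-3) = I*√3 ≈ 1.732*I)
Q(O, X) = 2 - O/4 - X/4 (Q(O, X) = 2 - (O + X)/4 = 2 + (-O/4 - X/4) = 2 - O/4 - X/4)
A = -42 (A = -13 - 29 = -42)
N(V) = (-17 + V)*(2 + 3*V/4 - I*√3/4) (N(V) = (V - 17)*(V + (2 - V/4 - I*√3/4)) = (-17 + V)*(V + (2 - V/4 - I*√3/4)) = (-17 + V)*(2 + 3*V/4 - I*√3/4))
√(-3752 + N(A)) = √(-3752 + (-34 - 43/4*(-42) + (¾)*(-42)² + 17*I*√3/4 - ¼*I*(-42)*√3)) = √(-3752 + (-34 + 903/2 + (¾)*1764 + 17*I*√3/4 + 21*I*√3/2)) = √(-3752 + (-34 + 903/2 + 1323 + 17*I*√3/4 + 21*I*√3/2)) = √(-3752 + (3481/2 + 59*I*√3/4)) = √(-4023/2 + 59*I*√3/4)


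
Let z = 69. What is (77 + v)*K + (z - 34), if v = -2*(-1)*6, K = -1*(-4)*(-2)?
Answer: -677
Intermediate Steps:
K = -8 (K = 4*(-2) = -8)
v = 12 (v = 2*6 = 12)
(77 + v)*K + (z - 34) = (77 + 12)*(-8) + (69 - 34) = 89*(-8) + 35 = -712 + 35 = -677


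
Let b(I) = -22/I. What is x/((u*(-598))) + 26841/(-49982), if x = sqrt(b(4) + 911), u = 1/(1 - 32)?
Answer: -26841/49982 + 31*sqrt(3622)/1196 ≈ 1.0229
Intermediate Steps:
u = -1/31 (u = 1/(-31) = -1/31 ≈ -0.032258)
x = sqrt(3622)/2 (x = sqrt(-22/4 + 911) = sqrt(-22*1/4 + 911) = sqrt(-11/2 + 911) = sqrt(1811/2) = sqrt(3622)/2 ≈ 30.092)
x/((u*(-598))) + 26841/(-49982) = (sqrt(3622)/2)/((-1/31*(-598))) + 26841/(-49982) = (sqrt(3622)/2)/(598/31) + 26841*(-1/49982) = (sqrt(3622)/2)*(31/598) - 26841/49982 = 31*sqrt(3622)/1196 - 26841/49982 = -26841/49982 + 31*sqrt(3622)/1196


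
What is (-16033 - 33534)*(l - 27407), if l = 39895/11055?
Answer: 3003209907166/2211 ≈ 1.3583e+9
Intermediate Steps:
l = 7979/2211 (l = 39895*(1/11055) = 7979/2211 ≈ 3.6088)
(-16033 - 33534)*(l - 27407) = (-16033 - 33534)*(7979/2211 - 27407) = -49567*(-60588898/2211) = 3003209907166/2211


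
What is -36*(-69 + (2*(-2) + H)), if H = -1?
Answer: 2664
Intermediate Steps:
-36*(-69 + (2*(-2) + H)) = -36*(-69 + (2*(-2) - 1)) = -36*(-69 + (-4 - 1)) = -36*(-69 - 5) = -36*(-74) = 2664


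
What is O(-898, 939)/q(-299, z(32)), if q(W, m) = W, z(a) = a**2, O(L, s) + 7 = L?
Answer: 905/299 ≈ 3.0268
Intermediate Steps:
O(L, s) = -7 + L
O(-898, 939)/q(-299, z(32)) = (-7 - 898)/(-299) = -905*(-1/299) = 905/299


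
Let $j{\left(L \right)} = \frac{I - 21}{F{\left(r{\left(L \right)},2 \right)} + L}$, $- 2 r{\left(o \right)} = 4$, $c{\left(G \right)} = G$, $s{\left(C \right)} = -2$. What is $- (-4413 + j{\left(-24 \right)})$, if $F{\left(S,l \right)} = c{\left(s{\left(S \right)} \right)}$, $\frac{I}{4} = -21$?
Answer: $\frac{114633}{26} \approx 4409.0$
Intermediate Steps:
$I = -84$ ($I = 4 \left(-21\right) = -84$)
$r{\left(o \right)} = -2$ ($r{\left(o \right)} = \left(- \frac{1}{2}\right) 4 = -2$)
$F{\left(S,l \right)} = -2$
$j{\left(L \right)} = - \frac{105}{-2 + L}$ ($j{\left(L \right)} = \frac{-84 - 21}{-2 + L} = - \frac{105}{-2 + L}$)
$- (-4413 + j{\left(-24 \right)}) = - (-4413 - \frac{105}{-2 - 24}) = - (-4413 - \frac{105}{-26}) = - (-4413 - - \frac{105}{26}) = - (-4413 + \frac{105}{26}) = \left(-1\right) \left(- \frac{114633}{26}\right) = \frac{114633}{26}$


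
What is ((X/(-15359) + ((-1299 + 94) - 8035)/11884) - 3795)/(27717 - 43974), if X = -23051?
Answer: 173138875024/741832742373 ≈ 0.23339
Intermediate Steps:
((X/(-15359) + ((-1299 + 94) - 8035)/11884) - 3795)/(27717 - 43974) = ((-23051/(-15359) + ((-1299 + 94) - 8035)/11884) - 3795)/(27717 - 43974) = ((-23051*(-1/15359) + (-1205 - 8035)*(1/11884)) - 3795)/(-16257) = ((23051/15359 - 9240*1/11884) - 3795)*(-1/16257) = ((23051/15359 - 2310/2971) - 3795)*(-1/16257) = (33005231/45631589 - 3795)*(-1/16257) = -173138875024/45631589*(-1/16257) = 173138875024/741832742373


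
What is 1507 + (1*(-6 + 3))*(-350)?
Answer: 2557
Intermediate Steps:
1507 + (1*(-6 + 3))*(-350) = 1507 + (1*(-3))*(-350) = 1507 - 3*(-350) = 1507 + 1050 = 2557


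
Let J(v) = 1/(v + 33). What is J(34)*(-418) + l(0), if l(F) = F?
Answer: -418/67 ≈ -6.2388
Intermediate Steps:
J(v) = 1/(33 + v)
J(34)*(-418) + l(0) = -418/(33 + 34) + 0 = -418/67 + 0 = -418/67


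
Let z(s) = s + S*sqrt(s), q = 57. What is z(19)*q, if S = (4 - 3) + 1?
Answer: 1083 + 114*sqrt(19) ≈ 1579.9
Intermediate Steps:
S = 2 (S = 1 + 1 = 2)
z(s) = s + 2*sqrt(s)
z(19)*q = (19 + 2*sqrt(19))*57 = 1083 + 114*sqrt(19)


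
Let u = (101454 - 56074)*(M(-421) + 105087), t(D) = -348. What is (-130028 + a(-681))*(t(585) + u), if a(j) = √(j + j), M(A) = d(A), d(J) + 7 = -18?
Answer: -619936213529936 + 4767713212*I*√1362 ≈ -6.1994e+14 + 1.7595e+11*I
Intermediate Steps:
d(J) = -25 (d(J) = -7 - 18 = -25)
M(A) = -25
u = 4767713560 (u = (101454 - 56074)*(-25 + 105087) = 45380*105062 = 4767713560)
a(j) = √2*√j (a(j) = √(2*j) = √2*√j)
(-130028 + a(-681))*(t(585) + u) = (-130028 + √2*√(-681))*(-348 + 4767713560) = (-130028 + √2*(I*√681))*4767713212 = (-130028 + I*√1362)*4767713212 = -619936213529936 + 4767713212*I*√1362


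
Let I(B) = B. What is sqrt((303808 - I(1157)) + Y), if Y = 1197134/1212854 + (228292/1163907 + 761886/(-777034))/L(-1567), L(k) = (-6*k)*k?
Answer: sqrt(223539968655228836459648576642764654459901677866)/859420735954697088342 ≈ 550.14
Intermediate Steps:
L(k) = -6*k**2
Y = 3987772216808615145709081/4040136879723031012295742 (Y = 1197134/1212854 + (228292/1163907 + 761886/(-777034))/((-6*(-1567)**2)) = 1197134*(1/1212854) + (228292*(1/1163907) + 761886*(-1/777034))/((-6*2455489)) = 598567/606427 + (228292/1163907 - 380943/388517)/(-14732934) = 598567/606427 - 354686901337/452197655919*(-1/14732934) = 598567/606427 + 354686901337/6662198219609336346 = 3987772216808615145709081/4040136879723031012295742 ≈ 0.98704)
sqrt((303808 - I(1157)) + Y) = sqrt((303808 - 1*1157) + 3987772216808615145709081/4040136879723031012295742) = sqrt((303808 - 1157) + 3987772216808615145709081/4040136879723031012295742) = sqrt(302651 + 3987772216808615145709081/4040136879723031012295742) = sqrt(1222755454557271867517464321123/4040136879723031012295742) = sqrt(223539968655228836459648576642764654459901677866)/859420735954697088342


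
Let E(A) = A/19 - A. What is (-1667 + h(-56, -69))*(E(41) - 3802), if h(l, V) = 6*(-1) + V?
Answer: 127124192/19 ≈ 6.6907e+6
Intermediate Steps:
E(A) = -18*A/19 (E(A) = A*(1/19) - A = A/19 - A = -18*A/19)
h(l, V) = -6 + V
(-1667 + h(-56, -69))*(E(41) - 3802) = (-1667 + (-6 - 69))*(-18/19*41 - 3802) = (-1667 - 75)*(-738/19 - 3802) = -1742*(-72976/19) = 127124192/19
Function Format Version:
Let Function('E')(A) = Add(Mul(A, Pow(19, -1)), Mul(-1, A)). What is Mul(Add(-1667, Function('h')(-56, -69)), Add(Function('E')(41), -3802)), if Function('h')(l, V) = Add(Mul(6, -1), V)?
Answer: Rational(127124192, 19) ≈ 6.6907e+6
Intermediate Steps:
Function('E')(A) = Mul(Rational(-18, 19), A) (Function('E')(A) = Add(Mul(A, Rational(1, 19)), Mul(-1, A)) = Add(Mul(Rational(1, 19), A), Mul(-1, A)) = Mul(Rational(-18, 19), A))
Function('h')(l, V) = Add(-6, V)
Mul(Add(-1667, Function('h')(-56, -69)), Add(Function('E')(41), -3802)) = Mul(Add(-1667, Add(-6, -69)), Add(Mul(Rational(-18, 19), 41), -3802)) = Mul(Add(-1667, -75), Add(Rational(-738, 19), -3802)) = Mul(-1742, Rational(-72976, 19)) = Rational(127124192, 19)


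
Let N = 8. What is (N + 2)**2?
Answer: 100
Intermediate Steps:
(N + 2)**2 = (8 + 2)**2 = 10**2 = 100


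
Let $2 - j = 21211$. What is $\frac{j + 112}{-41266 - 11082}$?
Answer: $\frac{21097}{52348} \approx 0.40301$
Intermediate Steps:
$j = -21209$ ($j = 2 - 21211 = -21209$)
$\frac{j + 112}{-41266 - 11082} = \frac{-21209 + 112}{-41266 - 11082} = - \frac{21097}{-52348} = \left(-21097\right) \left(- \frac{1}{52348}\right) = \frac{21097}{52348}$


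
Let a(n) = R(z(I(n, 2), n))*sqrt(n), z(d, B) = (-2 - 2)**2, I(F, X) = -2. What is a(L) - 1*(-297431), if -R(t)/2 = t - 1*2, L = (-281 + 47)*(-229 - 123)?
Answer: 297431 - 672*sqrt(143) ≈ 2.8940e+5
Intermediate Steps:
L = 82368 (L = -234*(-352) = 82368)
z(d, B) = 16 (z(d, B) = (-4)**2 = 16)
R(t) = 4 - 2*t (R(t) = -2*(t - 1*2) = -2*(t - 2) = -2*(-2 + t) = 4 - 2*t)
a(n) = -28*sqrt(n) (a(n) = (4 - 2*16)*sqrt(n) = (4 - 32)*sqrt(n) = -28*sqrt(n))
a(L) - 1*(-297431) = -672*sqrt(143) - 1*(-297431) = -672*sqrt(143) + 297431 = 297431 - 672*sqrt(143)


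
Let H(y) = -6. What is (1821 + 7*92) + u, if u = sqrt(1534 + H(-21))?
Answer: 2465 + 2*sqrt(382) ≈ 2504.1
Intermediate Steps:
u = 2*sqrt(382) (u = sqrt(1534 - 6) = sqrt(1528) = 2*sqrt(382) ≈ 39.090)
(1821 + 7*92) + u = (1821 + 7*92) + 2*sqrt(382) = (1821 + 644) + 2*sqrt(382) = 2465 + 2*sqrt(382)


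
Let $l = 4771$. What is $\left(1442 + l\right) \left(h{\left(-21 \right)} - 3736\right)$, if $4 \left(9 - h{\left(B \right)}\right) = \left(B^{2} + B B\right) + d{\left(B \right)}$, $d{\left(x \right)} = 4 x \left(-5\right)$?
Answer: $- \frac{50356365}{2} \approx -2.5178 \cdot 10^{7}$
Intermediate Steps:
$d{\left(x \right)} = - 20 x$
$h{\left(B \right)} = 9 + 5 B - \frac{B^{2}}{2}$ ($h{\left(B \right)} = 9 - \frac{\left(B^{2} + B B\right) - 20 B}{4} = 9 - \frac{\left(B^{2} + B^{2}\right) - 20 B}{4} = 9 - \frac{2 B^{2} - 20 B}{4} = 9 - \frac{- 20 B + 2 B^{2}}{4} = 9 - \left(\frac{B^{2}}{2} - 5 B\right) = 9 + 5 B - \frac{B^{2}}{2}$)
$\left(1442 + l\right) \left(h{\left(-21 \right)} - 3736\right) = \left(1442 + 4771\right) \left(\left(9 + 5 \left(-21\right) - \frac{\left(-21\right)^{2}}{2}\right) - 3736\right) = 6213 \left(\left(9 - 105 - \frac{441}{2}\right) - 3736\right) = 6213 \left(- \frac{633}{2} - 3736\right) = 6213 \left(- \frac{8105}{2}\right) = - \frac{50356365}{2}$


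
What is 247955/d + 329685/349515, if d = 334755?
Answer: 291892880/173336139 ≈ 1.6840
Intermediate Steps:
247955/d + 329685/349515 = 247955/334755 + 329685/349515 = 247955*(1/334755) + 329685*(1/349515) = 49591/66951 + 21979/23301 = 291892880/173336139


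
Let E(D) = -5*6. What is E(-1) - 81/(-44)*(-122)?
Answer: -5601/22 ≈ -254.59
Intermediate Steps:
E(D) = -30
E(-1) - 81/(-44)*(-122) = -30 - 81/(-44)*(-122) = -30 - 81*(-1/44)*(-122) = -30 + (81/44)*(-122) = -30 - 4941/22 = -5601/22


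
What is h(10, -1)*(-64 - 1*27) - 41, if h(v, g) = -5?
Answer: 414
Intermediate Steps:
h(10, -1)*(-64 - 1*27) - 41 = -5*(-64 - 1*27) - 41 = -5*(-64 - 27) - 41 = -5*(-91) - 41 = 455 - 41 = 414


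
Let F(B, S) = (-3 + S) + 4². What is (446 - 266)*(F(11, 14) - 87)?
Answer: -10800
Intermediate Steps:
F(B, S) = 13 + S (F(B, S) = (-3 + S) + 16 = 13 + S)
(446 - 266)*(F(11, 14) - 87) = (446 - 266)*((13 + 14) - 87) = 180*(27 - 87) = 180*(-60) = -10800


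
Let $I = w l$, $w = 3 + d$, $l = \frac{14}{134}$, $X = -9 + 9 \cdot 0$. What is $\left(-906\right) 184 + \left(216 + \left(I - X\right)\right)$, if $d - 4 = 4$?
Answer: $- \frac{11154016}{67} \approx -1.6648 \cdot 10^{5}$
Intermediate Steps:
$d = 8$ ($d = 4 + 4 = 8$)
$X = -9$ ($X = -9 + 0 = -9$)
$l = \frac{7}{67}$ ($l = 14 \cdot \frac{1}{134} = \frac{7}{67} \approx 0.10448$)
$w = 11$ ($w = 3 + 8 = 11$)
$I = \frac{77}{67}$ ($I = 11 \cdot \frac{7}{67} = \frac{77}{67} \approx 1.1493$)
$\left(-906\right) 184 + \left(216 + \left(I - X\right)\right) = \left(-906\right) 184 + \left(216 + \left(\frac{77}{67} - -9\right)\right) = -166704 + \left(216 + \left(\frac{77}{67} + 9\right)\right) = -166704 + \left(216 + \frac{680}{67}\right) = -166704 + \frac{15152}{67} = - \frac{11154016}{67}$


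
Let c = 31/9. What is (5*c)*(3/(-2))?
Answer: -155/6 ≈ -25.833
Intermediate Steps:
c = 31/9 (c = 31*(⅑) = 31/9 ≈ 3.4444)
(5*c)*(3/(-2)) = (5*(31/9))*(3/(-2)) = 155*(3*(-½))/9 = (155/9)*(-3/2) = -155/6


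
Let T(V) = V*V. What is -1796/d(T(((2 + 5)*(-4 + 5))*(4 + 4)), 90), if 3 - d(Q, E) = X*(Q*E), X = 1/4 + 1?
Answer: 1796/352797 ≈ 0.0050907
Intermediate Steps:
T(V) = V**2
X = 5/4 (X = 1/4 + 1 = 5/4 ≈ 1.2500)
d(Q, E) = 3 - 5*E*Q/4 (d(Q, E) = 3 - 5*Q*E/4 = 3 - 5*E*Q/4)
-1796/d(T(((2 + 5)*(-4 + 5))*(4 + 4)), 90) = -1796/(3 - 5/4*90*(((2 + 5)*(-4 + 5))*(4 + 4))**2) = -1796/(3 - 5/4*90*((7*1)*8)**2) = -1796/(3 - 5/4*90*(7*8)**2) = -1796/(3 - 5/4*90*56**2) = -1796/(3 - 5/4*90*3136) = -1796/(3 - 352800) = -1796/(-352797) = -1796*(-1/352797) = 1796/352797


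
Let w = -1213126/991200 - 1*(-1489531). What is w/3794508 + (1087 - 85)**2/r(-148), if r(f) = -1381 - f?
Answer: -209686411731314731/257636468577600 ≈ -813.88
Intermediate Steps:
w = 738210957037/495600 (w = -1213126*1/991200 + 1489531 = -606563/495600 + 1489531 = 738210957037/495600 ≈ 1.4895e+6)
w/3794508 + (1087 - 85)**2/r(-148) = (738210957037/495600)/3794508 + (1087 - 85)**2/(-1381 - 1*(-148)) = (738210957037/495600)*(1/3794508) + 1002**2/(-1381 + 148) = 738210957037/1880558164800 + 1004004/(-1233) = 738210957037/1880558164800 + 1004004*(-1/1233) = 738210957037/1880558164800 - 111556/137 = -209686411731314731/257636468577600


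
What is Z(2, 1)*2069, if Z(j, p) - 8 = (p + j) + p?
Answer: 24828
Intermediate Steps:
Z(j, p) = 8 + j + 2*p (Z(j, p) = 8 + ((p + j) + p) = 8 + ((j + p) + p) = 8 + (j + 2*p) = 8 + j + 2*p)
Z(2, 1)*2069 = (8 + 2 + 2*1)*2069 = (8 + 2 + 2)*2069 = 12*2069 = 24828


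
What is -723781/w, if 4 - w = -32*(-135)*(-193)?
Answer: -723781/833764 ≈ -0.86809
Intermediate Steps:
w = 833764 (w = 4 - (-32*(-135))*(-193) = 4 - 4320*(-193) = 4 - 1*(-833760) = 4 + 833760 = 833764)
-723781/w = -723781/833764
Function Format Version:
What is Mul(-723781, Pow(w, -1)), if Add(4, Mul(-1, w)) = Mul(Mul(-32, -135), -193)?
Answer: Rational(-723781, 833764) ≈ -0.86809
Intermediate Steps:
w = 833764 (w = Add(4, Mul(-1, Mul(Mul(-32, -135), -193))) = Add(4, Mul(-1, Mul(4320, -193))) = Add(4, Mul(-1, -833760)) = Add(4, 833760) = 833764)
Mul(-723781, Pow(w, -1)) = Mul(-723781, Pow(833764, -1)) = Mul(-723781, Rational(1, 833764)) = Rational(-723781, 833764)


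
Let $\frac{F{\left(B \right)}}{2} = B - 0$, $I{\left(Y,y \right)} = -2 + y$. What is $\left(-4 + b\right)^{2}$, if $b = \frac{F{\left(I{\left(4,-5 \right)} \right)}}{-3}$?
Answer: $\frac{4}{9} \approx 0.44444$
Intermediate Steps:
$F{\left(B \right)} = 2 B$ ($F{\left(B \right)} = 2 \left(B - 0\right) = 2 \left(B + 0\right) = 2 B$)
$b = \frac{14}{3}$ ($b = \frac{2 \left(-2 - 5\right)}{-3} = 2 \left(-7\right) \left(- \frac{1}{3}\right) = \left(-14\right) \left(- \frac{1}{3}\right) = \frac{14}{3} \approx 4.6667$)
$\left(-4 + b\right)^{2} = \left(-4 + \frac{14}{3}\right)^{2} = \left(\frac{2}{3}\right)^{2} = \frac{4}{9}$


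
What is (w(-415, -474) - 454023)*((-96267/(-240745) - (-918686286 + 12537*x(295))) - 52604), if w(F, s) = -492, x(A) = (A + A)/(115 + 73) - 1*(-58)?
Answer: -1888179127249688690709/4526006 ≈ -4.1718e+14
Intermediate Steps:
x(A) = 58 + A/94 (x(A) = (2*A)/188 + 58 = (2*A)*(1/188) + 58 = A/94 + 58 = 58 + A/94)
(w(-415, -474) - 454023)*((-96267/(-240745) - (-918686286 + 12537*x(295))) - 52604) = (-492 - 454023)*((-96267/(-240745) - (-917959140 + 3698415/94)) - 52604) = -454515*((-96267*(-1/240745) - 12537/(1/((58 + 295/94) - 73278))) - 52604) = -454515*((96267/240745 - 12537/(1/(5747/94 - 73278))) - 52604) = -454515*((96267/240745 - 12537/(1/(-6882385/94))) - 52604) = -454515*((96267/240745 - 12537/(-94/6882385)) - 52604) = -454515*((96267/240745 - 12537*(-6882385/94)) - 52604) = -454515*((96267/240745 + 86284460745/94) - 52604) = -454515*(20772552511104123/22630030 - 52604) = -454515*20771362081006003/22630030 = -1888179127249688690709/4526006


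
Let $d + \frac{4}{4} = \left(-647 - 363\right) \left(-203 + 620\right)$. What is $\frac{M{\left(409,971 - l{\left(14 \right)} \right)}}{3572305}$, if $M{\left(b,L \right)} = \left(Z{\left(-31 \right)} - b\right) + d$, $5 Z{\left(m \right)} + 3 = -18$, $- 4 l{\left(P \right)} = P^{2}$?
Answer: $- \frac{2107921}{17861525} \approx -0.11801$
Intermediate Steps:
$l{\left(P \right)} = - \frac{P^{2}}{4}$
$Z{\left(m \right)} = - \frac{21}{5}$ ($Z{\left(m \right)} = - \frac{3}{5} + \frac{1}{5} \left(-18\right) = - \frac{3}{5} - \frac{18}{5} = - \frac{21}{5}$)
$d = -421171$ ($d = -1 + \left(-647 - 363\right) \left(-203 + 620\right) = -1 - 421170 = -421171$)
$M{\left(b,L \right)} = - \frac{2105876}{5} - b$ ($M{\left(b,L \right)} = \left(- \frac{21}{5} - b\right) - 421171 = - \frac{2105876}{5} - b$)
$\frac{M{\left(409,971 - l{\left(14 \right)} \right)}}{3572305} = \frac{- \frac{2105876}{5} - 409}{3572305} = \left(- \frac{2105876}{5} - 409\right) \frac{1}{3572305} = \left(- \frac{2107921}{5}\right) \frac{1}{3572305} = - \frac{2107921}{17861525}$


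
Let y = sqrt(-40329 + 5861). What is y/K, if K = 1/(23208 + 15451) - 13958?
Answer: -77318*I*sqrt(8617)/539602321 ≈ -0.013301*I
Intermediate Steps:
y = 2*I*sqrt(8617) (y = sqrt(-34468) = 2*I*sqrt(8617) ≈ 185.66*I)
K = -539602321/38659 (K = 1/38659 - 13958 = -539602321/38659 ≈ -13958.)
y/K = (2*I*sqrt(8617))/(-539602321/38659) = (2*I*sqrt(8617))*(-38659/539602321) = -77318*I*sqrt(8617)/539602321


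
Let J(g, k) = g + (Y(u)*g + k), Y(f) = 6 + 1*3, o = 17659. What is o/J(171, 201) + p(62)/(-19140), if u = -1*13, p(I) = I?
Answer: 18770821/2032030 ≈ 9.2375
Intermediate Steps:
u = -13
Y(f) = 9 (Y(f) = 6 + 3 = 9)
J(g, k) = k + 10*g (J(g, k) = g + (9*g + k) = g + (k + 9*g) = k + 10*g)
o/J(171, 201) + p(62)/(-19140) = 17659/(201 + 10*171) + 62/(-19140) = 17659/(201 + 1710) + 62*(-1/19140) = 17659/1911 - 31/9570 = 18770821/2032030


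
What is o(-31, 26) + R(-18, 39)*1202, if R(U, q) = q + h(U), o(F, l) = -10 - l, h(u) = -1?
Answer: 45640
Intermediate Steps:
R(U, q) = -1 + q (R(U, q) = q - 1 = -1 + q)
o(-31, 26) + R(-18, 39)*1202 = (-10 - 1*26) + (-1 + 39)*1202 = (-10 - 26) + 38*1202 = -36 + 45676 = 45640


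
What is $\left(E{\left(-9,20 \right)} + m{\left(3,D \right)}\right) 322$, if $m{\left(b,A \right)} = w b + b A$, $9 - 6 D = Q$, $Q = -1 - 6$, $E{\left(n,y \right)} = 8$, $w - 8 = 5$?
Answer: $17710$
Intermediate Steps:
$w = 13$ ($w = 8 + 5 = 13$)
$Q = -7$ ($Q = -1 - 6 = -7$)
$D = \frac{8}{3}$ ($D = \frac{3}{2} - - \frac{7}{6} = \frac{3}{2} + \frac{7}{6} = \frac{8}{3} \approx 2.6667$)
$m{\left(b,A \right)} = 13 b + A b$ ($m{\left(b,A \right)} = 13 b + b A = 13 b + A b$)
$\left(E{\left(-9,20 \right)} + m{\left(3,D \right)}\right) 322 = \left(8 + 3 \left(13 + \frac{8}{3}\right)\right) 322 = \left(8 + 3 \cdot \frac{47}{3}\right) 322 = \left(8 + 47\right) 322 = 55 \cdot 322 = 17710$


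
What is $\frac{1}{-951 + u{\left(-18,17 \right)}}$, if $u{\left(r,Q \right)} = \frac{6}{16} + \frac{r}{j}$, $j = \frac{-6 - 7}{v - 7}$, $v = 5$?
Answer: $- \frac{104}{99153} \approx -0.0010489$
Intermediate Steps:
$j = \frac{13}{2}$ ($j = \frac{-6 - 7}{5 - 7} = - \frac{13}{-2} = \left(-13\right) \left(- \frac{1}{2}\right) = \frac{13}{2} \approx 6.5$)
$u{\left(r,Q \right)} = \frac{3}{8} + \frac{2 r}{13}$ ($u{\left(r,Q \right)} = \frac{6}{16} + \frac{r}{\frac{13}{2}} = 6 \cdot \frac{1}{16} + r \frac{2}{13} = \frac{3}{8} + \frac{2 r}{13}$)
$\frac{1}{-951 + u{\left(-18,17 \right)}} = \frac{1}{-951 + \left(\frac{3}{8} + \frac{2}{13} \left(-18\right)\right)} = \frac{1}{-951 + \left(\frac{3}{8} - \frac{36}{13}\right)} = \frac{1}{-951 - \frac{249}{104}} = \frac{1}{- \frac{99153}{104}} = - \frac{104}{99153}$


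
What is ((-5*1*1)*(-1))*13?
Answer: 65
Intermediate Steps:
((-5*1*1)*(-1))*13 = (-5*1*(-1))*13 = -5*(-1)*13 = 5*13 = 65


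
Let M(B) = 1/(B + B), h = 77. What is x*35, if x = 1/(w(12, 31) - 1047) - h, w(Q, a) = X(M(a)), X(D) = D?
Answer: -174942705/64913 ≈ -2695.0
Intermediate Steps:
M(B) = 1/(2*B)
w(Q, a) = 1/(2*a)
x = -4998363/64913 (x = 1/((1/2)/31 - 1047) - 1*77 = 1/((1/2)*(1/31) - 1047) - 77 = 1/(1/62 - 1047) - 77 = 1/(-64913/62) - 77 = -62/64913 - 77 = -4998363/64913 ≈ -77.001)
x*35 = -4998363/64913*35 = -174942705/64913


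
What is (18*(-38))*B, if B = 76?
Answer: -51984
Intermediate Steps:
(18*(-38))*B = (18*(-38))*76 = -684*76 = -51984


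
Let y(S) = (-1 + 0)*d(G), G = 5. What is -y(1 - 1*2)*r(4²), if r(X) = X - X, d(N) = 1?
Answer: 0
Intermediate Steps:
y(S) = -1 (y(S) = (-1 + 0)*1 = -1*1 = -1)
r(X) = 0
-y(1 - 1*2)*r(4²) = -(-1)*0 = -1*0 = 0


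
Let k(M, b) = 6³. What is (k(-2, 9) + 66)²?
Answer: 79524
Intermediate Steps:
k(M, b) = 216
(k(-2, 9) + 66)² = (216 + 66)² = 282² = 79524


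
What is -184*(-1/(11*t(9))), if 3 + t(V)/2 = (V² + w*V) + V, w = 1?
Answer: 23/264 ≈ 0.087121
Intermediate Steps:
t(V) = -6 + 2*V² + 4*V (t(V) = -6 + 2*((V² + 1*V) + V) = -6 + 2*((V² + V) + V) = -6 + 2*((V + V²) + V) = -6 + 2*(V² + 2*V) = -6 + (2*V² + 4*V) = -6 + 2*V² + 4*V)
-184*(-1/(11*t(9))) = -184*(-1/(11*(-6 + 2*9² + 4*9))) = -184*(-1/(11*(-6 + 2*81 + 36))) = -184*(-1/(11*(-6 + 162 + 36))) = -184/((-11*192)) = -184/(-2112) = -184*(-1/2112) = 23/264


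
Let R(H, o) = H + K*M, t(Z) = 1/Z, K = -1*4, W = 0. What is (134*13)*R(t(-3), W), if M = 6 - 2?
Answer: -85358/3 ≈ -28453.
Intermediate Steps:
K = -4
M = 4
t(Z) = 1/Z
R(H, o) = -16 + H (R(H, o) = H - 4*4 = H - 16 = -16 + H)
(134*13)*R(t(-3), W) = (134*13)*(-16 + 1/(-3)) = 1742*(-16 - 1/3) = 1742*(-49/3) = -85358/3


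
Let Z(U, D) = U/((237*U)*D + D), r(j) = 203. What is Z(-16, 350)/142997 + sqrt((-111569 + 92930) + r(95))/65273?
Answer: 8/94867784725 + 2*I*sqrt(4609)/65273 ≈ 8.4328e-11 + 0.0020802*I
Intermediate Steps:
Z(U, D) = U/(D + 237*D*U) (Z(U, D) = U/(237*D*U + D) = U/(D + 237*D*U))
Z(-16, 350)/142997 + sqrt((-111569 + 92930) + r(95))/65273 = -16/(350*(1 + 237*(-16)))/142997 + sqrt((-111569 + 92930) + 203)/65273 = -16*1/350/(1 - 3792)*(1/142997) + sqrt(-18639 + 203)*(1/65273) = -16*1/350/(-3791)*(1/142997) + sqrt(-18436)*(1/65273) = -16*1/350*(-1/3791)*(1/142997) + (2*I*sqrt(4609))*(1/65273) = (8/663425)*(1/142997) + 2*I*sqrt(4609)/65273 = 8/94867784725 + 2*I*sqrt(4609)/65273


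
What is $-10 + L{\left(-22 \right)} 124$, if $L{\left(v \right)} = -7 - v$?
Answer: $1850$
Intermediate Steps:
$-10 + L{\left(-22 \right)} 124 = -10 + \left(-7 - -22\right) 124 = -10 + \left(-7 + 22\right) 124 = -10 + 15 \cdot 124 = -10 + 1860 = 1850$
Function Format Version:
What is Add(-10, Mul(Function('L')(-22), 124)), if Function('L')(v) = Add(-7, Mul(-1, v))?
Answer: 1850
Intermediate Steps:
Add(-10, Mul(Function('L')(-22), 124)) = Add(-10, Mul(Add(-7, Mul(-1, -22)), 124)) = Add(-10, Mul(Add(-7, 22), 124)) = Add(-10, Mul(15, 124)) = Add(-10, 1860) = 1850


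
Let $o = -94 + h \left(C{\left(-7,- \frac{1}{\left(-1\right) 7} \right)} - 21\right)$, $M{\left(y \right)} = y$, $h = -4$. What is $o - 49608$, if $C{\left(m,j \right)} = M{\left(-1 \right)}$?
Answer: $-49614$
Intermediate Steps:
$C{\left(m,j \right)} = -1$
$o = -6$ ($o = -94 - 4 \left(-1 - 21\right) = -94 - -88 = -94 + 88 = -6$)
$o - 49608 = -6 - 49608 = -49614$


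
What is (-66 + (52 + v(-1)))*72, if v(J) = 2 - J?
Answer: -792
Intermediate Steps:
(-66 + (52 + v(-1)))*72 = (-66 + (52 + (2 - 1*(-1))))*72 = (-66 + (52 + (2 + 1)))*72 = (-66 + (52 + 3))*72 = (-66 + 55)*72 = -11*72 = -792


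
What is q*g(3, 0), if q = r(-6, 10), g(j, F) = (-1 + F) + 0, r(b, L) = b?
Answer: 6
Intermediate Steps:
g(j, F) = -1 + F
q = -6
q*g(3, 0) = -6*(-1 + 0) = -6*(-1) = 6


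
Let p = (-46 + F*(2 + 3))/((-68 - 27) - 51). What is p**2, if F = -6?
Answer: 1444/5329 ≈ 0.27097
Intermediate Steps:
p = 38/73 (p = (-46 - 6*(2 + 3))/((-68 - 27) - 51) = (-46 - 6*5)/(-95 - 51) = (-46 - 30)/(-146) = -76*(-1/146) = 38/73 ≈ 0.52055)
p**2 = (38/73)**2 = 1444/5329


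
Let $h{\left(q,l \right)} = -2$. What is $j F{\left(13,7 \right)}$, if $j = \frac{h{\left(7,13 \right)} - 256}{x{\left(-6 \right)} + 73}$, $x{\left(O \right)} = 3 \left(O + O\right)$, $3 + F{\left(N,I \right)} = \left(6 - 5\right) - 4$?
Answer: $\frac{1548}{37} \approx 41.838$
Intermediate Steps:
$F{\left(N,I \right)} = -6$ ($F{\left(N,I \right)} = -3 + \left(\left(6 - 5\right) - 4\right) = -3 + \left(1 - 4\right) = -3 - 3 = -6$)
$x{\left(O \right)} = 6 O$ ($x{\left(O \right)} = 3 \cdot 2 O = 6 O$)
$j = - \frac{258}{37}$ ($j = \frac{-2 - 256}{6 \left(-6\right) + 73} = - \frac{258}{-36 + 73} = - \frac{258}{37} \approx -6.973$)
$j F{\left(13,7 \right)} = \left(- \frac{258}{37}\right) \left(-6\right) = \frac{1548}{37}$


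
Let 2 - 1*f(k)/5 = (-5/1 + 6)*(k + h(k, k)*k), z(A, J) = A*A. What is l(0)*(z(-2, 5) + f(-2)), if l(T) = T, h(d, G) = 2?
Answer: 0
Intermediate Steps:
z(A, J) = A²
f(k) = 10 - 15*k (f(k) = 10 - 5*(-5/1 + 6)*(k + 2*k) = 10 - 5*(-5*1 + 6)*3*k = 10 - 5*(-5 + 6)*3*k = 10 - 5*3*k = 10 - 15*k)
l(0)*(z(-2, 5) + f(-2)) = 0*((-2)² + (10 - 15*(-2))) = 0*(4 + (10 + 30)) = 0*(4 + 40) = 0*44 = 0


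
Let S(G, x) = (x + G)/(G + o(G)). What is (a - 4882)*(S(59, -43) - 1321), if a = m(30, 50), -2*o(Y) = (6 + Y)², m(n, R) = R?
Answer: 26215431328/4107 ≈ 6.3831e+6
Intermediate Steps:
o(Y) = -(6 + Y)²/2
S(G, x) = (G + x)/(G - (6 + G)²/2) (S(G, x) = (x + G)/(G - (6 + G)²/2) = (G + x)/(G - (6 + G)²/2))
a = 50
(a - 4882)*(S(59, -43) - 1321) = (50 - 4882)*(2*(59 - 43)/(-(6 + 59)² + 2*59) - 1321) = -4832*(2*16/(-1*65² + 118) - 1321) = -4832*(2*16/(-1*4225 + 118) - 1321) = -4832*(2*16/(-4225 + 118) - 1321) = -4832*(2*16/(-4107) - 1321) = -4832*(2*(-1/4107)*16 - 1321) = -4832*(-32/4107 - 1321) = -4832*(-5425379/4107) = 26215431328/4107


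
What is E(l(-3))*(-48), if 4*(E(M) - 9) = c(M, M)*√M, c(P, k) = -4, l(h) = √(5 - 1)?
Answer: -432 + 48*√2 ≈ -364.12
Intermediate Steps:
l(h) = 2 (l(h) = √4 = 2)
E(M) = 9 - √M (E(M) = 9 + (-4*√M)/4 = 9 - √M)
E(l(-3))*(-48) = (9 - √2)*(-48) = -432 + 48*√2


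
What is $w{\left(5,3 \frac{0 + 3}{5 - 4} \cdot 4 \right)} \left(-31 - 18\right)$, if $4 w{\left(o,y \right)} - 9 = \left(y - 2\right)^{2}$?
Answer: $- \frac{57085}{4} \approx -14271.0$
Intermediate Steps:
$w{\left(o,y \right)} = \frac{9}{4} + \frac{\left(-2 + y\right)^{2}}{4}$ ($w{\left(o,y \right)} = \frac{9}{4} + \frac{\left(y - 2\right)^{2}}{4} = \frac{9}{4} + \frac{\left(-2 + y\right)^{2}}{4}$)
$w{\left(5,3 \frac{0 + 3}{5 - 4} \cdot 4 \right)} \left(-31 - 18\right) = \left(\frac{9}{4} + \frac{\left(-2 + 3 \frac{0 + 3}{5 - 4} \cdot 4\right)^{2}}{4}\right) \left(-31 - 18\right) = \left(\frac{9}{4} + \frac{\left(-2 + 3 \cdot \frac{3}{1} \cdot 4\right)^{2}}{4}\right) \left(-49\right) = \left(\frac{9}{4} + \frac{\left(-2 + 3 \cdot 3 \cdot 1 \cdot 4\right)^{2}}{4}\right) \left(-49\right) = \left(\frac{9}{4} + \frac{\left(-2 + 3 \cdot 3 \cdot 4\right)^{2}}{4}\right) \left(-49\right) = \left(\frac{9}{4} + \frac{\left(-2 + 9 \cdot 4\right)^{2}}{4}\right) \left(-49\right) = \left(\frac{9}{4} + \frac{\left(-2 + 36\right)^{2}}{4}\right) \left(-49\right) = \left(\frac{9}{4} + \frac{34^{2}}{4}\right) \left(-49\right) = \left(\frac{9}{4} + \frac{1}{4} \cdot 1156\right) \left(-49\right) = \left(\frac{9}{4} + 289\right) \left(-49\right) = \frac{1165}{4} \left(-49\right) = - \frac{57085}{4}$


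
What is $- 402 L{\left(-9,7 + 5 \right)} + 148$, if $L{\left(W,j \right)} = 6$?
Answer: $-2264$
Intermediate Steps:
$- 402 L{\left(-9,7 + 5 \right)} + 148 = \left(-402\right) 6 + 148 = -2412 + 148 = -2264$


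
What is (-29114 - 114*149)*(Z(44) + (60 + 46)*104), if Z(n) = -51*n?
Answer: -404758000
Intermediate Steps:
(-29114 - 114*149)*(Z(44) + (60 + 46)*104) = (-29114 - 114*149)*(-51*44 + (60 + 46)*104) = (-29114 - 16986)*(-2244 + 106*104) = -46100*(-2244 + 11024) = -46100*8780 = -404758000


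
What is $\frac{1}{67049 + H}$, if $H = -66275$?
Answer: $\frac{1}{774} \approx 0.001292$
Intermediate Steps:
$\frac{1}{67049 + H} = \frac{1}{67049 - 66275} = \frac{1}{774}$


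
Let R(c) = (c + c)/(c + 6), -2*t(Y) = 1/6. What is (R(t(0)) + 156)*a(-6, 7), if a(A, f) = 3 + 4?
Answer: 77518/71 ≈ 1091.8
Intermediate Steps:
t(Y) = -1/12 (t(Y) = -½/6 = -½*⅙ = -1/12)
R(c) = 2*c/(6 + c) (R(c) = (2*c)/(6 + c) = 2*c/(6 + c))
a(A, f) = 7
(R(t(0)) + 156)*a(-6, 7) = (2*(-1/12)/(6 - 1/12) + 156)*7 = (2*(-1/12)/(71/12) + 156)*7 = (2*(-1/12)*(12/71) + 156)*7 = (-2/71 + 156)*7 = (11074/71)*7 = 77518/71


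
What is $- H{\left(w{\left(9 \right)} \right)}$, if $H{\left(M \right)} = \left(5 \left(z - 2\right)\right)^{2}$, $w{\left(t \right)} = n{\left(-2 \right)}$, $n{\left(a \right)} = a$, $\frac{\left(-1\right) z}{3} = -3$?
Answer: $-1225$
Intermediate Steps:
$z = 9$ ($z = \left(-3\right) \left(-3\right) = 9$)
$w{\left(t \right)} = -2$
$H{\left(M \right)} = 1225$ ($H{\left(M \right)} = \left(5 \left(9 - 2\right)\right)^{2} = \left(5 \cdot 7\right)^{2} = 35^{2} = 1225$)
$- H{\left(w{\left(9 \right)} \right)} = \left(-1\right) 1225 = -1225$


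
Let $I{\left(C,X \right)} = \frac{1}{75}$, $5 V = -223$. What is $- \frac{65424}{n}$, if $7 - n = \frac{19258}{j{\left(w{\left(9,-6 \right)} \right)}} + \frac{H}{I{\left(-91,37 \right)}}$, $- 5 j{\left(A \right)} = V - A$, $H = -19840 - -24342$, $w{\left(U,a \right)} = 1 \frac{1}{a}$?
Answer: $\frac{87210192}{452966819} \approx 0.19253$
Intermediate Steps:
$V = - \frac{223}{5}$ ($V = \frac{1}{5} \left(-223\right) = - \frac{223}{5} \approx -44.6$)
$w{\left(U,a \right)} = \frac{1}{a}$
$I{\left(C,X \right)} = \frac{1}{75}$
$H = 4502$ ($H = -19840 + 24342 = 4502$)
$j{\left(A \right)} = \frac{223}{25} + \frac{A}{5}$ ($j{\left(A \right)} = - \frac{- \frac{223}{5} - A}{5} = \frac{223}{25} + \frac{A}{5}$)
$n = - \frac{452966819}{1333}$ ($n = 7 - \left(\frac{19258}{\frac{223}{25} + \frac{1}{5 \left(-6\right)}} + 4502 \frac{1}{\frac{1}{75}}\right) = 7 - \left(\frac{19258}{\frac{223}{25} + \frac{1}{5} \left(- \frac{1}{6}\right)} + 4502 \cdot 75\right) = 7 - \left(\frac{19258}{\frac{223}{25} - \frac{1}{30}} + 337650\right) = 7 - \left(\frac{19258}{\frac{1333}{150}} + 337650\right) = 7 - \left(19258 \cdot \frac{150}{1333} + 337650\right) = 7 - \left(\frac{2888700}{1333} + 337650\right) = 7 - \frac{452976150}{1333} = - \frac{452966819}{1333} \approx -3.3981 \cdot 10^{5}$)
$- \frac{65424}{n} = - \frac{65424}{- \frac{452966819}{1333}} = \left(-65424\right) \left(- \frac{1333}{452966819}\right) = \frac{87210192}{452966819}$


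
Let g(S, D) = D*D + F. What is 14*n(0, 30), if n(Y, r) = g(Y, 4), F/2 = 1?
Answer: 252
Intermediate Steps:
F = 2 (F = 2*1 = 2)
g(S, D) = 2 + D**2 (g(S, D) = D*D + 2 = D**2 + 2 = 2 + D**2)
n(Y, r) = 18 (n(Y, r) = 2 + 4**2 = 2 + 16 = 18)
14*n(0, 30) = 14*18 = 252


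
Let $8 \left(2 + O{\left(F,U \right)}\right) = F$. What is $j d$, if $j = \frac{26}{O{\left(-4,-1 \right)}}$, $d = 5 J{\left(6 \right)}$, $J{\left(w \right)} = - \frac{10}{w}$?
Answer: $\frac{260}{3} \approx 86.667$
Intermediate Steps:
$O{\left(F,U \right)} = -2 + \frac{F}{8}$
$d = - \frac{25}{3}$ ($d = 5 \left(- \frac{10}{6}\right) = 5 \left(\left(-10\right) \frac{1}{6}\right) = 5 \left(- \frac{5}{3}\right) = - \frac{25}{3} \approx -8.3333$)
$j = - \frac{52}{5}$ ($j = \frac{26}{-2 + \frac{1}{8} \left(-4\right)} = \frac{26}{-2 - \frac{1}{2}} = \frac{26}{- \frac{5}{2}} = 26 \left(- \frac{2}{5}\right) = - \frac{52}{5} \approx -10.4$)
$j d = \left(- \frac{52}{5}\right) \left(- \frac{25}{3}\right) = \frac{260}{3}$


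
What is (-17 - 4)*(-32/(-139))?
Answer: -672/139 ≈ -4.8345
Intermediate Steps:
(-17 - 4)*(-32/(-139)) = -(-672)*(-1)/139 = -21*32/139 = -672/139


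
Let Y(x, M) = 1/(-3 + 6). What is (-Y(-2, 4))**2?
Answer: 1/9 ≈ 0.11111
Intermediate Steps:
Y(x, M) = 1/3
(-Y(-2, 4))**2 = (-1*1/3)**2 = (-1/3)**2 = 1/9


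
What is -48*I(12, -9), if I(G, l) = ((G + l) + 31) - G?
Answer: -1056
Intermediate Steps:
I(G, l) = 31 + l (I(G, l) = (31 + G + l) - G = 31 + l)
-48*I(12, -9) = -48*(31 - 9) = -48*22 = -1056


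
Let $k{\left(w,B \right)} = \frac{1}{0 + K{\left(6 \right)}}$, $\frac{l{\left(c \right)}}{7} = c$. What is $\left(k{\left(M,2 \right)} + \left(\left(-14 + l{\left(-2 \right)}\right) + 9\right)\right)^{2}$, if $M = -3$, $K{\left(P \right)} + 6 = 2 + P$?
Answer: $\frac{1369}{4} \approx 342.25$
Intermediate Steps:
$K{\left(P \right)} = -4 + P$ ($K{\left(P \right)} = -6 + \left(2 + P\right) = -4 + P$)
$l{\left(c \right)} = 7 c$
$k{\left(w,B \right)} = \frac{1}{2}$ ($k{\left(w,B \right)} = \frac{1}{0 + \left(-4 + 6\right)} = \frac{1}{0 + 2} = \frac{1}{2}$)
$\left(k{\left(M,2 \right)} + \left(\left(-14 + l{\left(-2 \right)}\right) + 9\right)\right)^{2} = \left(\frac{1}{2} + \left(\left(-14 + 7 \left(-2\right)\right) + 9\right)\right)^{2} = \left(\frac{1}{2} + \left(\left(-14 - 14\right) + 9\right)\right)^{2} = \left(\frac{1}{2} + \left(-28 + 9\right)\right)^{2} = \left(\frac{1}{2} - 19\right)^{2} = \left(- \frac{37}{2}\right)^{2} = \frac{1369}{4}$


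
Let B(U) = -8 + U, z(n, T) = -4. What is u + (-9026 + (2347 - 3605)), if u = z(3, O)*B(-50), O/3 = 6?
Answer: -10052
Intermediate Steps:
O = 18 (O = 3*6 = 18)
u = 232 (u = -4*(-8 - 50) = -4*(-58) = 232)
u + (-9026 + (2347 - 3605)) = 232 + (-9026 + (2347 - 3605)) = 232 + (-9026 - 1258) = 232 - 10284 = -10052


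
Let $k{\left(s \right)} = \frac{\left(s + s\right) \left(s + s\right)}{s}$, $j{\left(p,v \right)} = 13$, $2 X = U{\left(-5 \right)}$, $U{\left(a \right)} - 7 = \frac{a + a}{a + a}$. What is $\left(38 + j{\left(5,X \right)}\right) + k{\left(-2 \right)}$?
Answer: $43$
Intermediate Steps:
$U{\left(a \right)} = 8$ ($U{\left(a \right)} = 7 + \frac{a + a}{a + a} = 7 + \frac{2 a}{2 a} = 7 + 2 a \frac{1}{2 a} = 7 + 1 = 8$)
$X = 4$ ($X = \frac{1}{2} \cdot 8 = 4$)
$k{\left(s \right)} = 4 s$ ($k{\left(s \right)} = \frac{2 s 2 s}{s} = \frac{4 s^{2}}{s} = 4 s$)
$\left(38 + j{\left(5,X \right)}\right) + k{\left(-2 \right)} = \left(38 + 13\right) + 4 \left(-2\right) = 51 - 8 = 43$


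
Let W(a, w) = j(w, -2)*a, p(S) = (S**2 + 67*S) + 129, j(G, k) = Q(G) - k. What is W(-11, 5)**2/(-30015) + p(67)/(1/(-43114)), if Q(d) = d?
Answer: -11785065533899/30015 ≈ -3.9264e+8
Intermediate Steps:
j(G, k) = G - k
p(S) = 129 + S**2 + 67*S
W(a, w) = a*(2 + w) (W(a, w) = (w - 1*(-2))*a = (w + 2)*a = (2 + w)*a = a*(2 + w))
W(-11, 5)**2/(-30015) + p(67)/(1/(-43114)) = (-11*(2 + 5))**2/(-30015) + (129 + 67**2 + 67*67)/(1/(-43114)) = (-11*7)**2*(-1/30015) + (129 + 4489 + 4489)/(-1/43114) = (-77)**2*(-1/30015) + 9107*(-43114) = 5929*(-1/30015) - 392639198 = -5929/30015 - 392639198 = -11785065533899/30015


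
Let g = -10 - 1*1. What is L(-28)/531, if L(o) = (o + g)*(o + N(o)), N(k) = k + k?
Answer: 364/59 ≈ 6.1695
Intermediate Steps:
N(k) = 2*k
g = -11 (g = -10 - 1 = -11)
L(o) = 3*o*(-11 + o) (L(o) = (o - 11)*(o + 2*o) = (-11 + o)*(3*o) = 3*o*(-11 + o))
L(-28)/531 = (3*(-28)*(-11 - 28))/531 = (3*(-28)*(-39))*(1/531) = 3276*(1/531) = 364/59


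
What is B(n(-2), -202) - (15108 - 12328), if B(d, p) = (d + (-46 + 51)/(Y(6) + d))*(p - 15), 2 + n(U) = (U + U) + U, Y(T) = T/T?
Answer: -889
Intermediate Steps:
Y(T) = 1
n(U) = -2 + 3*U (n(U) = -2 + ((U + U) + U) = -2 + (2*U + U) = -2 + 3*U)
B(d, p) = (-15 + p)*(d + 5/(1 + d)) (B(d, p) = (d + (-46 + 51)/(1 + d))*(p - 15) = (d + 5/(1 + d))*(-15 + p) = (-15 + p)*(d + 5/(1 + d)))
B(n(-2), -202) - (15108 - 12328) = (-75 - 15*(-2 + 3*(-2)) - 15*(-2 + 3*(-2))² + 5*(-202) + (-2 + 3*(-2))*(-202) - 202*(-2 + 3*(-2))²)/(1 + (-2 + 3*(-2))) - (15108 - 12328) = (-75 - 15*(-2 - 6) - 15*(-2 - 6)² - 1010 + (-2 - 6)*(-202) - 202*(-2 - 6)²)/(1 + (-2 - 6)) - 1*2780 = (-75 - 15*(-8) - 15*(-8)² - 1010 - 8*(-202) - 202*(-8)²)/(1 - 8) - 2780 = (-75 + 120 - 15*64 - 1010 + 1616 - 202*64)/(-7) - 2780 = -(-75 + 120 - 960 - 1010 + 1616 - 12928)/7 - 2780 = -⅐*(-13237) - 2780 = 1891 - 2780 = -889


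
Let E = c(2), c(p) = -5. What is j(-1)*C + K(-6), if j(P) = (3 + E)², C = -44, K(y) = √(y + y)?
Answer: -176 + 2*I*√3 ≈ -176.0 + 3.4641*I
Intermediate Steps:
K(y) = √2*√y (K(y) = √(2*y) = √2*√y)
E = -5
j(P) = 4 (j(P) = (3 - 5)² = (-2)² = 4)
j(-1)*C + K(-6) = 4*(-44) + √2*√(-6) = -176 + √2*(I*√6) = -176 + 2*I*√3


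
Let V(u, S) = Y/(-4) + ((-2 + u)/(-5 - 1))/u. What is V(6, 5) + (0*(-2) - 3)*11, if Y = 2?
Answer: -605/18 ≈ -33.611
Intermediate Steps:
V(u, S) = -½ + (⅓ - u/6)/u (V(u, S) = 2/(-4) + ((-2 + u)/(-5 - 1))/u = 2*(-¼) + ((-2 + u)/(-6))/u = -½ + ((-2 + u)*(-⅙))/u = -½ + (⅓ - u/6)/u)
V(6, 5) + (0*(-2) - 3)*11 = (⅓)*(1 - 2*6)/6 + (0*(-2) - 3)*11 = (⅓)*(⅙)*(1 - 12) + (0 - 3)*11 = (⅓)*(⅙)*(-11) - 3*11 = -11/18 - 33 = -605/18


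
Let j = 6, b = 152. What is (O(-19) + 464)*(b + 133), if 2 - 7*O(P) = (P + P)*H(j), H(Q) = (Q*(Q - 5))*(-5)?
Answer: 601350/7 ≈ 85907.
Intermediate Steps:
H(Q) = -5*Q*(-5 + Q) (H(Q) = (Q*(-5 + Q))*(-5) = -5*Q*(-5 + Q))
O(P) = 2/7 + 60*P/7 (O(P) = 2/7 - (P + P)*5*6*(5 - 1*6)/7 = 2/7 - 2*P*5*6*(5 - 6)/7 = 2/7 - 2*P*5*6*(-1)/7 = 2/7 - 2*P*(-30)/7 = 2/7 - (-60)*P/7 = 2/7 + 60*P/7)
(O(-19) + 464)*(b + 133) = ((2/7 + (60/7)*(-19)) + 464)*(152 + 133) = ((2/7 - 1140/7) + 464)*285 = (-1138/7 + 464)*285 = (2110/7)*285 = 601350/7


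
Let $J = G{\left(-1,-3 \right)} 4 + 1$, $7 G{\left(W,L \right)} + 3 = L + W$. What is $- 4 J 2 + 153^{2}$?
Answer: $23433$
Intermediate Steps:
$G{\left(W,L \right)} = - \frac{3}{7} + \frac{L}{7} + \frac{W}{7}$ ($G{\left(W,L \right)} = - \frac{3}{7} + \frac{L + W}{7} = - \frac{3}{7} + \left(\frac{L}{7} + \frac{W}{7}\right) = - \frac{3}{7} + \frac{L}{7} + \frac{W}{7}$)
$J = -3$ ($J = \left(- \frac{3}{7} + \frac{1}{7} \left(-3\right) + \frac{1}{7} \left(-1\right)\right) 4 + 1 = \left(- \frac{3}{7} - \frac{3}{7} - \frac{1}{7}\right) 4 + 1 = \left(-1\right) 4 + 1 = -4 + 1 = -3$)
$- 4 J 2 + 153^{2} = \left(-4\right) \left(-3\right) 2 + 153^{2} = 12 \cdot 2 + 23409 = 24 + 23409 = 23433$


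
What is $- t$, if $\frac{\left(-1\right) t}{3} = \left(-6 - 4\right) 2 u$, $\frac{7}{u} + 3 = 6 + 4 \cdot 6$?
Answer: $- \frac{140}{9} \approx -15.556$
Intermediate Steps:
$u = \frac{7}{27}$ ($u = \frac{7}{-3 + \left(6 + 4 \cdot 6\right)} = \frac{7}{-3 + \left(6 + 24\right)} = \frac{7}{-3 + 30} = \frac{7}{27} \approx 0.25926$)
$t = \frac{140}{9}$ ($t = - 3 \left(-6 - 4\right) 2 \cdot \frac{7}{27} = - 3 \left(-6 - 4\right) \frac{14}{27} = - 3 \left(\left(-10\right) \frac{14}{27}\right) = \left(-3\right) \left(- \frac{140}{27}\right) = \frac{140}{9} \approx 15.556$)
$- t = \left(-1\right) \frac{140}{9} = - \frac{140}{9}$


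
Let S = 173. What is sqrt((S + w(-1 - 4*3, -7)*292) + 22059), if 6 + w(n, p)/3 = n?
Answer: 2*sqrt(1397) ≈ 74.753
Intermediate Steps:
w(n, p) = -18 + 3*n
sqrt((S + w(-1 - 4*3, -7)*292) + 22059) = sqrt((173 + (-18 + 3*(-1 - 4*3))*292) + 22059) = sqrt((173 + (-18 + 3*(-1 - 12))*292) + 22059) = sqrt((173 + (-18 + 3*(-13))*292) + 22059) = sqrt((173 + (-18 - 39)*292) + 22059) = sqrt((173 - 57*292) + 22059) = sqrt((173 - 16644) + 22059) = sqrt(-16471 + 22059) = sqrt(5588) = 2*sqrt(1397)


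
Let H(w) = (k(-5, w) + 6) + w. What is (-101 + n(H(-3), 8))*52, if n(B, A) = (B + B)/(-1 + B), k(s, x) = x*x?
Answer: -56524/11 ≈ -5138.5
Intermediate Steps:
k(s, x) = x²
H(w) = 6 + w + w² (H(w) = (w² + 6) + w = (6 + w²) + w = 6 + w + w²)
n(B, A) = 2*B/(-1 + B) (n(B, A) = (2*B)/(-1 + B) = 2*B/(-1 + B))
(-101 + n(H(-3), 8))*52 = (-101 + 2*(6 - 3 + (-3)²)/(-1 + (6 - 3 + (-3)²)))*52 = (-101 + 2*(6 - 3 + 9)/(-1 + (6 - 3 + 9)))*52 = (-101 + 2*12/(-1 + 12))*52 = (-101 + 2*12/11)*52 = (-101 + 2*12*(1/11))*52 = (-101 + 24/11)*52 = -1087/11*52 = -56524/11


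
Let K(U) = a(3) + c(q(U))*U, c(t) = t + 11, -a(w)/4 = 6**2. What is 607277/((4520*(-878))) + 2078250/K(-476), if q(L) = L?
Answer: 676111048059/73152466480 ≈ 9.2425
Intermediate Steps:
a(w) = -144 (a(w) = -4*6**2 = -4*36 = -144)
c(t) = 11 + t
K(U) = -144 + U*(11 + U) (K(U) = -144 + (11 + U)*U = -144 + U*(11 + U))
607277/((4520*(-878))) + 2078250/K(-476) = 607277/((4520*(-878))) + 2078250/(-144 - 476*(11 - 476)) = 607277/(-3968560) + 2078250/(-144 - 476*(-465)) = 607277*(-1/3968560) + 2078250/(-144 + 221340) = -607277/3968560 + 2078250/221196 = -607277/3968560 + 2078250*(1/221196) = -607277/3968560 + 346375/36866 = 676111048059/73152466480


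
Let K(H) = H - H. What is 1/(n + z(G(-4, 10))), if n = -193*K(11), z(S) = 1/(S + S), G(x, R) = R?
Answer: 20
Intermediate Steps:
K(H) = 0
z(S) = 1/(2*S)
n = 0 (n = -193*0 = 0)
1/(n + z(G(-4, 10))) = 1/(0 + (½)/10) = 1/(0 + (½)*(⅒)) = 1/(0 + 1/20) = 1/(1/20) = 20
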